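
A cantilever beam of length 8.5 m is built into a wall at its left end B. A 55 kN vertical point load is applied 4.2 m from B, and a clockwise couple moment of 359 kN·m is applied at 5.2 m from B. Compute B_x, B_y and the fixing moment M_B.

ΣF_x = 0: B_x = 0.
ΣF_y = 0: B_y − 55 = 0 → B_y = 55.00 kN.
ΣM about B: M_B − 55·4.2 − 359 = 0 → M_B = 590.0 kN·m.

B_x = 0, B_y = 55.00 kN, M_B = 590.0 kN·m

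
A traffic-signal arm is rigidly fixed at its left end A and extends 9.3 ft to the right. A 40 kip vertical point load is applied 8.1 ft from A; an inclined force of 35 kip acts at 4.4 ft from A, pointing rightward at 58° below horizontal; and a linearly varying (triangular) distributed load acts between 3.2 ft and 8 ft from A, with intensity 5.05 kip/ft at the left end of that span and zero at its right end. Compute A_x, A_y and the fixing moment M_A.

A_x = -18.55 kip, A_y = 81.80 kip, M_A = 512.8 kip·ft

Resultant of the triangular load: ½ × 5.05 × 4.8 = 12.12 kip, acting at 4.8 ft from A (one-third of the span from the peak).
ΣF_x = 0: A_x + 35·cos58° = 0 → A_x = -18.55 kip.
ΣF_y = 0: A_y − 40 − 35·sin58° − ½·5.05·4.8 = 0 → A_y = 81.80 kip.
ΣM about A: M_A − 40·8.1 − 35·sin58°·4.4 − (½·5.05·4.8)·4.8 = 0 → M_A = 512.8 kip·ft.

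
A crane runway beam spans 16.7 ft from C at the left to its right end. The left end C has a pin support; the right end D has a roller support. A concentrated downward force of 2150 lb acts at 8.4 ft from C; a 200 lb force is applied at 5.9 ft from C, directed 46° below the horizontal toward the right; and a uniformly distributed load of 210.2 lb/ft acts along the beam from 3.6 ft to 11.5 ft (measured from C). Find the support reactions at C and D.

Resultant of the distributed load: 210.2 × 7.9 = 1660.58 lb at 7.55 ft from C.
ΣM about C: D_y·16.7 − 2150·8.4 − 200·sin46°·5.9 − (210.2·7.9)·7.55 = 0 → D_y = 31446.2/16.7 = 1883.01 ≈ 1883 lb.
ΣF_y = 0: C_y + 1883.01 − 2150 − 200·sin46° − 210.2·7.9 = 0 → C_y = 2071 lb.
ΣF_x = 0: C_x + 200·cos46° = 0 → C_x = -138.9 lb.

C_x = -138.9 lb, C_y = 2071 lb, D_y = 1883 lb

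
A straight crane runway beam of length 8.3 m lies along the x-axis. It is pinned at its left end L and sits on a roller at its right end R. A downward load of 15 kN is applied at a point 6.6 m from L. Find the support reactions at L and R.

L_x = 0, L_y = 3.072 kN, R_y = 11.93 kN

ΣM about L: R_y·8.3 − 15·6.6 = 0 → R_y = 99/8.3 = 11.9277 ≈ 11.93 kN.
ΣF_y = 0: L_y + 11.9277 − 15 = 0 → L_y = 3.072 kN.
ΣF_x = 0: no horizontal applied forces, so L_x = 0.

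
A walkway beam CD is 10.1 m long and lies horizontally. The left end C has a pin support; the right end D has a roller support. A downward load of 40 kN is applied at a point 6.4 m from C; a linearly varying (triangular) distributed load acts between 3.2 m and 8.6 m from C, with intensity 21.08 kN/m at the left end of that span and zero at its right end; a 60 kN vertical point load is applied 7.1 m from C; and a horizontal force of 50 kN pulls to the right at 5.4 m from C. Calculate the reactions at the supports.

Resultant of the triangular load: ½ × 21.08 × 5.4 = 56.916 kN, acting at 5 m from C (one-third of the span from the peak).
ΣM about C: D_y·10.1 − 40·6.4 − (½·21.08·5.4)·5 − 60·7.1 = 0 → D_y = 966.58/10.1 = 95.701 ≈ 95.70 kN.
ΣF_y = 0: C_y + 95.701 − 40 − ½·21.08·5.4 − 60 = 0 → C_y = 61.22 kN.
ΣF_x = 0: C_x + 50 = 0 → C_x = -50.00 kN.

C_x = -50.00 kN, C_y = 61.22 kN, D_y = 95.70 kN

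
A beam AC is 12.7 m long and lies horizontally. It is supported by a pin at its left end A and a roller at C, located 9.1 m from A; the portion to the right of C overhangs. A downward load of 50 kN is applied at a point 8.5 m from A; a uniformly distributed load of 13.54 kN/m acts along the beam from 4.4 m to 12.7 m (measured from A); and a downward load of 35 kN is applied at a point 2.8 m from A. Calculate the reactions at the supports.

Resultant of the distributed load: 13.54 × 8.3 = 112.382 kN at 8.55 m from A.
Taking moments about A: C_y·9.1 − 50·8.5 − (13.54·8.3)·8.55 − 35·2.8 = 0 → C_y = 1483.8661/9.1 = 163.062 ≈ 163.1 kN.
ΣF_y = 0: A_y + 163.062 − 50 − 13.54·8.3 − 35 = 0 → A_y = 34.32 kN.
ΣF_x = 0: no horizontal applied forces, so A_x = 0.

A_x = 0, A_y = 34.32 kN, C_y = 163.1 kN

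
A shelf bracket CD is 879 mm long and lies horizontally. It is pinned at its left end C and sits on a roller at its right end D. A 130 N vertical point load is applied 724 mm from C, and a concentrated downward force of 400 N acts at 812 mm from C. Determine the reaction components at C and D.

Moments about C: D_y·879 − 130·724 − 400·812 = 0 → D_y = 418920/879 = 476.587 ≈ 476.6 N.
ΣF_y = 0: C_y + 476.587 − 130 − 400 = 0 → C_y = 53.41 N.
ΣF_x = 0: no horizontal applied forces, so C_x = 0.

C_x = 0, C_y = 53.41 N, D_y = 476.6 N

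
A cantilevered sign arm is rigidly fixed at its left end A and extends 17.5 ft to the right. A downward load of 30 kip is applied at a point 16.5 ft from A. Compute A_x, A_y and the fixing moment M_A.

ΣF_x = 0: A_x = 0.
ΣF_y = 0: A_y − 30 = 0 → A_y = 30.00 kip.
ΣM about A: M_A − 30·16.5 = 0 → M_A = 495.0 kip·ft.

A_x = 0, A_y = 30.00 kip, M_A = 495.0 kip·ft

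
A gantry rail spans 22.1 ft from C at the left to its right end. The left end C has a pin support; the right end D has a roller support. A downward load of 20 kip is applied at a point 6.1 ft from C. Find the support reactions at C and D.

ΣM about C: D_y·22.1 − 20·6.1 = 0 → D_y = 122/22.1 = 5.52036 ≈ 5.520 kip.
ΣF_y = 0: C_y + 5.52036 − 20 = 0 → C_y = 14.48 kip.
ΣF_x = 0: no horizontal applied forces, so C_x = 0.

C_x = 0, C_y = 14.48 kip, D_y = 5.520 kip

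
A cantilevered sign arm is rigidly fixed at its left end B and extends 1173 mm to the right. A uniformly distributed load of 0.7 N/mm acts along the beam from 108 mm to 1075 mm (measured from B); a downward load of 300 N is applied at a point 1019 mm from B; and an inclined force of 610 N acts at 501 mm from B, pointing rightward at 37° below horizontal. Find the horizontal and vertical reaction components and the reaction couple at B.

Resultant of the distributed load: 0.7 × 967 = 676.9 N at 591.5 mm from B.
ΣF_x = 0: B_x + 610·cos37° = 0 → B_x = -487.2 N.
ΣF_y = 0: B_y − 0.7·967 − 300 − 610·sin37° = 0 → B_y = 1344 N.
ΣM about B: M_B − (0.7·967)·591.5 − 300·1019 − 610·sin37°·501 = 0 → M_B = 890000 N·mm.

B_x = -487.2 N, B_y = 1344 N, M_B = 890000 N·mm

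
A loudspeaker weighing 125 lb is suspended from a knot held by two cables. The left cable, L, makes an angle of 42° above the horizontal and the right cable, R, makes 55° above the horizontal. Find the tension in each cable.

T_L = 72.24 lb, T_R = 93.59 lb

ΣF_x = 0: −T_L·cos42° + T_R·cos55° = 0 → T_R = 1.29563·T_L.
ΣF_y = 0: T_L·sin42° + T_R·sin55° = 125.
Substitute: T_L·(0.669131 + 1.29563·0.819152) = 125 → T_L = 72.2356 ≈ 72.24 lb.
Then T_R = 1.29563 × 72.2356 = 93.59 lb.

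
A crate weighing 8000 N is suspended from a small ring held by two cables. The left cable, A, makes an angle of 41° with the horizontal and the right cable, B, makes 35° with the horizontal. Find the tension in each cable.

T_A = 6754 N, T_B = 6223 N

ΣF_x = 0: −T_A·cos41° + T_B·cos35° = 0 → T_B = 0.92133·T_A.
ΣF_y = 0: T_A·sin41° + T_B·sin35° = 8000.
Substitute: T_A·(0.656059 + 0.92133·0.573576) = 8000 → T_A = 6753.84 ≈ 6754 N.
Then T_B = 0.92133 × 6753.84 = 6223 N.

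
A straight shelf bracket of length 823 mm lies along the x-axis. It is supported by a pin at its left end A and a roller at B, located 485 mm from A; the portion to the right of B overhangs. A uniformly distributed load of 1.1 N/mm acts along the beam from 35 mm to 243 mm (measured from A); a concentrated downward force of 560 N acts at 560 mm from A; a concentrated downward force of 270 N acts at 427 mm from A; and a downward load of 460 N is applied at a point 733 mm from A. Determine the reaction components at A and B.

Resultant of the distributed load: 1.1 × 208 = 228.8 N at 139 mm from A.
Moments about A: B_y·485 − (1.1·208)·139 − 560·560 − 270·427 − 460·733 = 0 → B_y = 797873.2/485 = 1645.1 ≈ 1645 N.
ΣF_y = 0: A_y + 1645.1 − 1.1·208 − 560 − 270 − 460 = 0 → A_y = -126.3 N.
ΣF_x = 0: no horizontal applied forces, so A_x = 0.

A_x = 0, A_y = -126.3 N, B_y = 1645 N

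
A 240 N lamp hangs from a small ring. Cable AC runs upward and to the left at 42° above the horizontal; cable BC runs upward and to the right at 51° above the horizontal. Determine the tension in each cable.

ΣF_x = 0: −T_AC·cos42° + T_BC·cos51° = 0 → T_BC = 1.18087·T_AC.
ΣF_y = 0: T_AC·sin42° + T_BC·sin51° = 240.
Substitute: T_AC·(0.669131 + 1.18087·0.777146) = 240 → T_AC = 151.244 ≈ 151.2 N.
Then T_BC = 1.18087 × 151.244 = 178.6 N.

T_AC = 151.2 N, T_BC = 178.6 N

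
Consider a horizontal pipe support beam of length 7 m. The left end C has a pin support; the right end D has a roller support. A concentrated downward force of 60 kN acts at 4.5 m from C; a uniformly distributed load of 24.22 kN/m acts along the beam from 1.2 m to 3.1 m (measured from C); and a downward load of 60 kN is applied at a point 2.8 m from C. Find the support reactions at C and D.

C_x = 0, C_y = 89.31 kN, D_y = 76.71 kN

Resultant of the distributed load: 24.22 × 1.9 = 46.018 kN at 2.15 m from C.
Moments about C: D_y·7 − 60·4.5 − (24.22·1.9)·2.15 − 60·2.8 = 0 → D_y = 536.9387/7 = 76.7055 ≈ 76.71 kN.
ΣF_y = 0: C_y + 76.7055 − 60 − 24.22·1.9 − 60 = 0 → C_y = 89.31 kN.
ΣF_x = 0: no horizontal applied forces, so C_x = 0.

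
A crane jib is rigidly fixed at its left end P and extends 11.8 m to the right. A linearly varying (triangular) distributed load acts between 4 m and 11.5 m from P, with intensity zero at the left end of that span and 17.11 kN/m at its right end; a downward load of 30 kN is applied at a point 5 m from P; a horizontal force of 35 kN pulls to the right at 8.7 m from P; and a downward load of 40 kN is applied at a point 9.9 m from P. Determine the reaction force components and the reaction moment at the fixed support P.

P_x = -35.00 kN, P_y = 134.2 kN, M_P = 1123 kN·m

Resultant of the triangular load: ½ × 17.11 × 7.5 = 64.1625 kN, acting at 9 m from P (one-third of the span from the peak).
ΣF_x = 0: P_x + 35 = 0 → P_x = -35.00 kN.
ΣF_y = 0: P_y − ½·17.11·7.5 − 30 − 40 = 0 → P_y = 134.2 kN.
ΣM about P: M_P − (½·17.11·7.5)·9 − 30·5 − 40·9.9 = 0 → M_P = 1123 kN·m.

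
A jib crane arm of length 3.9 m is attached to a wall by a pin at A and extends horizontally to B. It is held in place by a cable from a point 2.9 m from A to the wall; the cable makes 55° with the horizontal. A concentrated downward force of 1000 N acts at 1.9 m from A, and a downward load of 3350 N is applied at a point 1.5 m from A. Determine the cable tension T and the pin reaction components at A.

T = 2915 N, A_x = 1672 N, A_y = 1962 N

ΣM about A: T·sin55°·2.9 − 1000·1.9 − 3350·1.5 = 0 → T = 6925/(2.9·0.819152) = 2915.13 ≈ 2915 N.
ΣF_x = 0: A_x − T·cos55° = 0 → A_x = 2915.13 × 0.573576 = 1672 N.
ΣF_y = 0: A_y + T·sin55° − 1000 − 3350 = 0 → A_y = 4350 − 2915.13 × 0.819152 = 1962 N.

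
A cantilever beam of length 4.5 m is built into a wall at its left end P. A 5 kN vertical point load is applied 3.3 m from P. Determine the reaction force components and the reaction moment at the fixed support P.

P_x = 0, P_y = 5.000 kN, M_P = 16.50 kN·m

ΣF_x = 0: P_x = 0.
ΣF_y = 0: P_y − 5 = 0 → P_y = 5.000 kN.
ΣM about P: M_P − 5·3.3 = 0 → M_P = 16.50 kN·m.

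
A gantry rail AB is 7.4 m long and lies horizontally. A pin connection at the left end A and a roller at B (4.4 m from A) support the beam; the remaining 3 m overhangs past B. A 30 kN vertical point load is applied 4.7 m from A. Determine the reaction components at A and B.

Moments about A: B_y·4.4 − 30·4.7 = 0 → B_y = 141/4.4 = 32.0455 ≈ 32.05 kN.
ΣF_y = 0: A_y + 32.0455 − 30 = 0 → A_y = -2.045 kN.
ΣF_x = 0: no horizontal applied forces, so A_x = 0.

A_x = 0, A_y = -2.045 kN, B_y = 32.05 kN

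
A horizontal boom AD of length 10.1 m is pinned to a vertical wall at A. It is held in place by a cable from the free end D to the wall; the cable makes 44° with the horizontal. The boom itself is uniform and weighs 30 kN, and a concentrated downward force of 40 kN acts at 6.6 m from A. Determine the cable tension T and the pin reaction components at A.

ΣM about A: T·sin44°·10.1 − 30·5.05 − 40·6.6 = 0 → T = 415.5/(10.1·0.694658) = 59.2214 ≈ 59.22 kN.
ΣF_x = 0: A_x − T·cos44° = 0 → A_x = 59.2214 × 0.71934 = 42.60 kN.
ΣF_y = 0: A_y + T·sin44° − 30 − 40 = 0 → A_y = 70 − 59.2214 × 0.694658 = 28.86 kN.

T = 59.22 kN, A_x = 42.60 kN, A_y = 28.86 kN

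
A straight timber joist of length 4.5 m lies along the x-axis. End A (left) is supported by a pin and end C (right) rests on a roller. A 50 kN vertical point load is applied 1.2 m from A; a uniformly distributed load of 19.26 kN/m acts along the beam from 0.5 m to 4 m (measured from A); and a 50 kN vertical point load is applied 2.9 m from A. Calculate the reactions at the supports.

A_x = 0, A_y = 88.15 kN, C_y = 79.26 kN

Resultant of the distributed load: 19.26 × 3.5 = 67.41 kN at 2.25 m from A.
Taking moments about A: C_y·4.5 − 50·1.2 − (19.26·3.5)·2.25 − 50·2.9 = 0 → C_y = 356.6725/4.5 = 79.2606 ≈ 79.26 kN.
ΣF_y = 0: A_y + 79.2606 − 50 − 19.26·3.5 − 50 = 0 → A_y = 88.15 kN.
ΣF_x = 0: no horizontal applied forces, so A_x = 0.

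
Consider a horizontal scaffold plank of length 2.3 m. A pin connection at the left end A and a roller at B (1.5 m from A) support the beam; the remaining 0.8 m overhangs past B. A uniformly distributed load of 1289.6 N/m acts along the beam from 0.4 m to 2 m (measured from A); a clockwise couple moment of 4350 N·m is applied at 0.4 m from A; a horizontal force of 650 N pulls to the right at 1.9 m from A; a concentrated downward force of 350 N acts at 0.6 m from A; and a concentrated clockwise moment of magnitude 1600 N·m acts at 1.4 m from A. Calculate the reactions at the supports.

A_x = -650.0 N, A_y = -3344 N, B_y = 5757 N

Resultant of the distributed load: 1289.6 × 1.6 = 2063.36 N at 1.2 m from A.
ΣM about A: B_y·1.5 − (1289.6·1.6)·1.2 − 4350 − 350·0.6 − 1600 = 0 → B_y = 8636.032/1.5 = 5757.35 ≈ 5757 N.
ΣF_y = 0: A_y + 5757.35 − 1289.6·1.6 − 350 = 0 → A_y = -3344 N.
ΣF_x = 0: A_x + 650 = 0 → A_x = -650.0 N.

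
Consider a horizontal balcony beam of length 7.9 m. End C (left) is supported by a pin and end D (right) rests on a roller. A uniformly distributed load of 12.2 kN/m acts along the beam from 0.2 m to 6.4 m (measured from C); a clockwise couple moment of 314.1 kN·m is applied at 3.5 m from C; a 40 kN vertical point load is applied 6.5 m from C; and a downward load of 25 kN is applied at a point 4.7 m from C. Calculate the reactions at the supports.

C_x = 0, C_y = 21.50 kN, D_y = 119.1 kN

Resultant of the distributed load: 12.2 × 6.2 = 75.64 kN at 3.3 m from C.
Taking moments about C: D_y·7.9 − (12.2·6.2)·3.3 − 314.1 − 40·6.5 − 25·4.7 = 0 → D_y = 941.212/7.9 = 119.141 ≈ 119.1 kN.
ΣF_y = 0: C_y + 119.141 − 12.2·6.2 − 40 − 25 = 0 → C_y = 21.50 kN.
ΣF_x = 0: no horizontal applied forces, so C_x = 0.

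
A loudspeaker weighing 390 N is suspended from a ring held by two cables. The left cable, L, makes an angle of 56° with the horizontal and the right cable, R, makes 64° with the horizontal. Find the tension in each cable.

T_L = 197.4 N, T_R = 251.8 N

ΣF_x = 0: −T_L·cos56° + T_R·cos64° = 0 → T_R = 1.27562·T_L.
ΣF_y = 0: T_L·sin56° + T_R·sin64° = 390.
Substitute: T_L·(0.829038 + 1.27562·0.898794) = 390 → T_L = 197.413 ≈ 197.4 N.
Then T_R = 1.27562 × 197.413 = 251.8 N.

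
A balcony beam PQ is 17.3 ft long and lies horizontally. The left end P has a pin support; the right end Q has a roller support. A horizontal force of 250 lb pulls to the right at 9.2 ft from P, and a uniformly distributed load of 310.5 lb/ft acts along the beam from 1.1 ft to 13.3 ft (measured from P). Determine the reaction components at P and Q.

P_x = -250.0 lb, P_y = 2212 lb, Q_y = 1577 lb

Resultant of the distributed load: 310.5 × 12.2 = 3788.1 lb at 7.2 ft from P.
Taking moments about P: Q_y·17.3 − (310.5·12.2)·7.2 = 0 → Q_y = 27274.32/17.3 = 1576.55 ≈ 1577 lb.
ΣF_y = 0: P_y + 1576.55 − 310.5·12.2 = 0 → P_y = 2212 lb.
ΣF_x = 0: P_x + 250 = 0 → P_x = -250.0 lb.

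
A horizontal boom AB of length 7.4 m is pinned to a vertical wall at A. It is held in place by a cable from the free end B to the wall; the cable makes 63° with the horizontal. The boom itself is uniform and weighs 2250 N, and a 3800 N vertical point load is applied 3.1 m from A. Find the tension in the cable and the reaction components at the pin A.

ΣM about A: T·sin63°·7.4 − 2250·3.7 − 3800·3.1 = 0 → T = 20105/(7.4·0.891007) = 3049.24 ≈ 3049 N.
ΣF_x = 0: A_x − T·cos63° = 0 → A_x = 3049.24 × 0.45399 = 1384 N.
ΣF_y = 0: A_y + T·sin63° − 2250 − 3800 = 0 → A_y = 6050 − 3049.24 × 0.891007 = 3333 N.

T = 3049 N, A_x = 1384 N, A_y = 3333 N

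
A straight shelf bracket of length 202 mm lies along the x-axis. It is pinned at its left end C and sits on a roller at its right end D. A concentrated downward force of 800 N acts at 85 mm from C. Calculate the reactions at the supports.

ΣM about C: D_y·202 − 800·85 = 0 → D_y = 68000/202 = 336.634 ≈ 336.6 N.
ΣF_y = 0: C_y + 336.634 − 800 = 0 → C_y = 463.4 N.
ΣF_x = 0: no horizontal applied forces, so C_x = 0.

C_x = 0, C_y = 463.4 N, D_y = 336.6 N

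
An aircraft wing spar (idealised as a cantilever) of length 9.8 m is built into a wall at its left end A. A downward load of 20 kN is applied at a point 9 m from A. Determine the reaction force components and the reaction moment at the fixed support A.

ΣF_x = 0: A_x = 0.
ΣF_y = 0: A_y − 20 = 0 → A_y = 20.00 kN.
ΣM about A: M_A − 20·9 = 0 → M_A = 180.0 kN·m.

A_x = 0, A_y = 20.00 kN, M_A = 180.0 kN·m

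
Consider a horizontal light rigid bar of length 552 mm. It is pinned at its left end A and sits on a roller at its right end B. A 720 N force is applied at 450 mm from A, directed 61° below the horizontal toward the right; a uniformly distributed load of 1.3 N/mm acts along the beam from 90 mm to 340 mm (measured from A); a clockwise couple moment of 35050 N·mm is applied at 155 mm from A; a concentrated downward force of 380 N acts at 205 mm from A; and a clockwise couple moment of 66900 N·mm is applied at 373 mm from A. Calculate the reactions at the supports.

A_x = -349.1 N, A_y = 369.0 N, B_y = 965.8 N

Resultant of the distributed load: 1.3 × 250 = 325 N at 215 mm from A.
ΣM about A: B_y·552 − 720·sin61°·450 − (1.3·250)·215 − 35050 − 380·205 − 66900 = 0 → B_y = 533102/552 = 965.764 ≈ 965.8 N.
ΣF_y = 0: A_y + 965.764 − 720·sin61° − 1.3·250 − 380 = 0 → A_y = 369.0 N.
ΣF_x = 0: A_x + 720·cos61° = 0 → A_x = -349.1 N.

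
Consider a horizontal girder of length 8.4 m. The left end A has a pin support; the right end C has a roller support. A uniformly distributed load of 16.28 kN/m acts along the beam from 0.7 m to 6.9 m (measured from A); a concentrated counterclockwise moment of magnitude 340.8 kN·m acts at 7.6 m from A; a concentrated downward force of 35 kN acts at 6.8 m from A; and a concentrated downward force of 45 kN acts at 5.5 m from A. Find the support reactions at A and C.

Resultant of the distributed load: 16.28 × 6.2 = 100.936 kN at 3.8 m from A.
Taking moments about A: C_y·8.4 − (16.28·6.2)·3.8 + 340.8 − 35·6.8 − 45·5.5 = 0 → C_y = 528.2568/8.4 = 62.8877 ≈ 62.89 kN.
ΣF_y = 0: A_y + 62.8877 − 16.28·6.2 − 35 − 45 = 0 → A_y = 118.0 kN.
ΣF_x = 0: no horizontal applied forces, so A_x = 0.

A_x = 0, A_y = 118.0 kN, C_y = 62.89 kN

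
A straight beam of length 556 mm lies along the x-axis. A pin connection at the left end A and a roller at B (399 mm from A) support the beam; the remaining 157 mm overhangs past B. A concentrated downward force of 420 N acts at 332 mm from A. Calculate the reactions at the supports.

A_x = 0, A_y = 70.53 N, B_y = 349.5 N

ΣM about A: B_y·399 − 420·332 = 0 → B_y = 139440/399 = 349.474 ≈ 349.5 N.
ΣF_y = 0: A_y + 349.474 − 420 = 0 → A_y = 70.53 N.
ΣF_x = 0: no horizontal applied forces, so A_x = 0.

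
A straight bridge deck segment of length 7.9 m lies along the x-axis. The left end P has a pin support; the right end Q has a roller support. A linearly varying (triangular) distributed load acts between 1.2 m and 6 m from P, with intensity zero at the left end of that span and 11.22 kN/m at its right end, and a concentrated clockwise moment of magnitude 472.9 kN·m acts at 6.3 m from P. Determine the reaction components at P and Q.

P_x = 0, P_y = -47.93 kN, Q_y = 74.86 kN

Resultant of the triangular load: ½ × 11.22 × 4.8 = 26.928 kN, acting at 4.4 m from P (one-third of the span from the peak).
Moments about P: Q_y·7.9 − (½·11.22·4.8)·4.4 − 472.9 = 0 → Q_y = 591.3832/7.9 = 74.8586 ≈ 74.86 kN.
ΣF_y = 0: P_y + 74.8586 − ½·11.22·4.8 = 0 → P_y = -47.93 kN.
ΣF_x = 0: no horizontal applied forces, so P_x = 0.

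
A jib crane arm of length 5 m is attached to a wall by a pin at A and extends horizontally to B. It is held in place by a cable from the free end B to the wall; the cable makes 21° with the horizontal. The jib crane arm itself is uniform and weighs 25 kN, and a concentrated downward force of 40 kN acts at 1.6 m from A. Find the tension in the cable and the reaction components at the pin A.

T = 70.60 kN, A_x = 65.91 kN, A_y = 39.70 kN

ΣM about A: T·sin21°·5 − 25·2.5 − 40·1.6 = 0 → T = 126.5/(5·0.358368) = 70.5978 ≈ 70.60 kN.
ΣF_x = 0: A_x − T·cos21° = 0 → A_x = 70.5978 × 0.93358 = 65.91 kN.
ΣF_y = 0: A_y + T·sin21° − 25 − 40 = 0 → A_y = 65 − 70.5978 × 0.358368 = 39.70 kN.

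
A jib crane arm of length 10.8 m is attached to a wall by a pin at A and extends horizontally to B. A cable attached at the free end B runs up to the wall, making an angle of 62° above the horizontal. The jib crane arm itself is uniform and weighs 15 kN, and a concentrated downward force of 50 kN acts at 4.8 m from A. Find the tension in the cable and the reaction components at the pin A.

T = 33.66 kN, A_x = 15.80 kN, A_y = 35.28 kN

ΣM about A: T·sin62°·10.8 − 15·5.4 − 50·4.8 = 0 → T = 321/(10.8·0.882948) = 33.6625 ≈ 33.66 kN.
ΣF_x = 0: A_x − T·cos62° = 0 → A_x = 33.6625 × 0.469472 = 15.80 kN.
ΣF_y = 0: A_y + T·sin62° − 15 − 50 = 0 → A_y = 65 − 33.6625 × 0.882948 = 35.28 kN.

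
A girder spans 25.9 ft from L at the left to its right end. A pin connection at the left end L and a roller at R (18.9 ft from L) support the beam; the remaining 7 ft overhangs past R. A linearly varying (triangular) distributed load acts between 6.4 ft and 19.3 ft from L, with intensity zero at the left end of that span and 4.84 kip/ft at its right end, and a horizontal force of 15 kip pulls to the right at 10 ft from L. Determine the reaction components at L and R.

Resultant of the triangular load: ½ × 4.84 × 12.9 = 31.218 kip, acting at 15 ft from L (one-third of the span from the peak).
Moments about L: R_y·18.9 − (½·4.84·12.9)·15 = 0 → R_y = 468.27/18.9 = 24.7762 ≈ 24.78 kip.
ΣF_y = 0: L_y + 24.7762 − ½·4.84·12.9 = 0 → L_y = 6.442 kip.
ΣF_x = 0: L_x + 15 = 0 → L_x = -15.00 kip.

L_x = -15.00 kip, L_y = 6.442 kip, R_y = 24.78 kip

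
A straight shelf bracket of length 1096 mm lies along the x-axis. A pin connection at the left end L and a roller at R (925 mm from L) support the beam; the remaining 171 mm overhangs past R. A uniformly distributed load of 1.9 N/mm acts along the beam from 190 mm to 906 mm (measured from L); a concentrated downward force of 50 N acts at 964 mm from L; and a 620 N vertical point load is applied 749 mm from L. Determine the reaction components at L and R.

Resultant of the distributed load: 1.9 × 716 = 1360.4 N at 548 mm from L.
Moments about L: R_y·925 − (1.9·716)·548 − 50·964 − 620·749 = 0 → R_y = 1258079.2/925 = 1360.09 ≈ 1360 N.
ΣF_y = 0: L_y + 1360.09 − 1.9·716 − 50 − 620 = 0 → L_y = 670.3 N.
ΣF_x = 0: no horizontal applied forces, so L_x = 0.

L_x = 0, L_y = 670.3 N, R_y = 1360 N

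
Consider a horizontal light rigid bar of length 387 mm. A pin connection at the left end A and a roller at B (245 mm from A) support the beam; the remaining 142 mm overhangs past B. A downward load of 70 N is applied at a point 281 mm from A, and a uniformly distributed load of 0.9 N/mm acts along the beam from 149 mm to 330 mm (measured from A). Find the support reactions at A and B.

Resultant of the distributed load: 0.9 × 181 = 162.9 N at 239.5 mm from A.
Moments about A: B_y·245 − 70·281 − (0.9·181)·239.5 = 0 → B_y = 58684.55/245 = 239.529 ≈ 239.5 N.
ΣF_y = 0: A_y + 239.529 − 70 − 0.9·181 = 0 → A_y = -6.629 N.
ΣF_x = 0: no horizontal applied forces, so A_x = 0.

A_x = 0, A_y = -6.629 N, B_y = 239.5 N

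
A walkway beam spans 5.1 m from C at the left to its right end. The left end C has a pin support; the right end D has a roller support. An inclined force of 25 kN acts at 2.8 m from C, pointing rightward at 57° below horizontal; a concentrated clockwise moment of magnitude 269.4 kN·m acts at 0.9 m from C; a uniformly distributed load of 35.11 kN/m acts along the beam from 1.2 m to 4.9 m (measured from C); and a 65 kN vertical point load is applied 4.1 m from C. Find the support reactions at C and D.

Resultant of the distributed load: 35.11 × 3.7 = 129.907 kN at 3.05 m from C.
Taking moments about C: D_y·5.1 − 25·sin57°·2.8 − 269.4 − (35.11·3.7)·3.05 − 65·4.1 = 0 → D_y = 990.823/5.1 = 194.279 ≈ 194.3 kN.
ΣF_y = 0: C_y + 194.279 − 25·sin57° − 35.11·3.7 − 65 = 0 → C_y = 21.59 kN.
ΣF_x = 0: C_x + 25·cos57° = 0 → C_x = -13.62 kN.

C_x = -13.62 kN, C_y = 21.59 kN, D_y = 194.3 kN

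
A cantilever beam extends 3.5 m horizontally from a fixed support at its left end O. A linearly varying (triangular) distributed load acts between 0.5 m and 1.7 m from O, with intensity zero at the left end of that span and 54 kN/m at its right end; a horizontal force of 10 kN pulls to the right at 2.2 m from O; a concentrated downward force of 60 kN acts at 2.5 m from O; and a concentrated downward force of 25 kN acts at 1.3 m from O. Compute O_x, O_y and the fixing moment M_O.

Resultant of the triangular load: ½ × 54 × 1.2 = 32.4 kN, acting at 1.3 m from O (one-third of the span from the peak).
ΣF_x = 0: O_x + 10 = 0 → O_x = -10.00 kN.
ΣF_y = 0: O_y − ½·54·1.2 − 60 − 25 = 0 → O_y = 117.4 kN.
ΣM about O: M_O − (½·54·1.2)·1.3 − 60·2.5 − 25·1.3 = 0 → M_O = 224.6 kN·m.

O_x = -10.00 kN, O_y = 117.4 kN, M_O = 224.6 kN·m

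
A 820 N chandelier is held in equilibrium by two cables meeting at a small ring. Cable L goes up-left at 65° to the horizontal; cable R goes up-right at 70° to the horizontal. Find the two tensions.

ΣF_x = 0: −T_L·cos65° + T_R·cos70° = 0 → T_R = 1.23565·T_L.
ΣF_y = 0: T_L·sin65° + T_R·sin70° = 820.
Substitute: T_L·(0.906308 + 1.23565·0.939693) = 820 → T_L = 396.626 ≈ 396.6 N.
Then T_R = 1.23565 × 396.626 = 490.1 N.

T_L = 396.6 N, T_R = 490.1 N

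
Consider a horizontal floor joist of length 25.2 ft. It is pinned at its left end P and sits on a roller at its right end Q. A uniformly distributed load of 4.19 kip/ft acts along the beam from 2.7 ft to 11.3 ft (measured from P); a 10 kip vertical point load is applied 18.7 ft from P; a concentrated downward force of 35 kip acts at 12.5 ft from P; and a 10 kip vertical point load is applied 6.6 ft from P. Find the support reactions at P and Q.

Resultant of the distributed load: 4.19 × 8.6 = 36.034 kip at 7 ft from P.
ΣM about P: Q_y·25.2 − (4.19·8.6)·7 − 10·18.7 − 35·12.5 − 10·6.6 = 0 → Q_y = 942.738/25.2 = 37.4102 ≈ 37.41 kip.
ΣF_y = 0: P_y + 37.4102 − 4.19·8.6 − 10 − 35 − 10 = 0 → P_y = 53.62 kip.
ΣF_x = 0: no horizontal applied forces, so P_x = 0.

P_x = 0, P_y = 53.62 kip, Q_y = 37.41 kip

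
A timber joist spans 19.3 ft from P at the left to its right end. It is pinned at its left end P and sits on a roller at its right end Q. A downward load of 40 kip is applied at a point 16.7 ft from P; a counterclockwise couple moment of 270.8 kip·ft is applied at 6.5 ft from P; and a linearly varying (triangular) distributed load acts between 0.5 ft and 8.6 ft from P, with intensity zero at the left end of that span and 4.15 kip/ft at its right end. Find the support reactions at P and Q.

P_x = 0, P_y = 31.09 kip, Q_y = 25.72 kip

Resultant of the triangular load: ½ × 4.15 × 8.1 = 16.8075 kip, acting at 5.9 ft from P (one-third of the span from the peak).
ΣM about P: Q_y·19.3 − 40·16.7 + 270.8 − (½·4.15·8.1)·5.9 = 0 → Q_y = 496.36425/19.3 = 25.7184 ≈ 25.72 kip.
ΣF_y = 0: P_y + 25.7184 − 40 − ½·4.15·8.1 = 0 → P_y = 31.09 kip.
ΣF_x = 0: no horizontal applied forces, so P_x = 0.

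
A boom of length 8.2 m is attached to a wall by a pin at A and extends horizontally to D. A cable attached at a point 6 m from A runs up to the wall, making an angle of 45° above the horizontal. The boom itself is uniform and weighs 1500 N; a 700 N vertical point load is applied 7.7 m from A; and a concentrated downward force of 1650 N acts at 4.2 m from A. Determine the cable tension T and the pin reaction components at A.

T = 4353 N, A_x = 3078 N, A_y = 771.7 N

ΣM about A: T·sin45°·6 − 1500·4.1 − 700·7.7 − 1650·4.2 = 0 → T = 18470/(6·0.707107) = 4353.42 ≈ 4353 N.
ΣF_x = 0: A_x − T·cos45° = 0 → A_x = 4353.42 × 0.707107 = 3078 N.
ΣF_y = 0: A_y + T·sin45° − 1500 − 700 − 1650 = 0 → A_y = 3850 − 4353.42 × 0.707107 = 771.7 N.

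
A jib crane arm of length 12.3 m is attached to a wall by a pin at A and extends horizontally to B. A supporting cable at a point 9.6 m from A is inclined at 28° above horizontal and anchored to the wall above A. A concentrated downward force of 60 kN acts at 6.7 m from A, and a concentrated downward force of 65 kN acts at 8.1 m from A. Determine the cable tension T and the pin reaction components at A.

T = 206.0 kN, A_x = 181.9 kN, A_y = 28.28 kN

ΣM about A: T·sin28°·9.6 − 60·6.7 − 65·8.1 = 0 → T = 928.5/(9.6·0.469472) = 206.016 ≈ 206.0 kN.
ΣF_x = 0: A_x − T·cos28° = 0 → A_x = 206.016 × 0.882948 = 181.9 kN.
ΣF_y = 0: A_y + T·sin28° − 60 − 65 = 0 → A_y = 125 − 206.016 × 0.469472 = 28.28 kN.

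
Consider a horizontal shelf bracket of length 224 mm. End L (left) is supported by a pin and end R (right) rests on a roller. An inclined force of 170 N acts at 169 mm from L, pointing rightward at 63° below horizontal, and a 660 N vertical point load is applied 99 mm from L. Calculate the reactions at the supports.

L_x = -77.18 N, L_y = 405.5 N, R_y = 406.0 N

Moments about L: R_y·224 − 170·sin63°·169 − 660·99 = 0 → R_y = 90938.6/224 = 405.976 ≈ 406.0 N.
ΣF_y = 0: L_y + 405.976 − 170·sin63° − 660 = 0 → L_y = 405.5 N.
ΣF_x = 0: L_x + 170·cos63° = 0 → L_x = -77.18 N.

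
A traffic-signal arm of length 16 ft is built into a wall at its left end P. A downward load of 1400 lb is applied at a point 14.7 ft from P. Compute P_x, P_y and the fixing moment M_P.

ΣF_x = 0: P_x = 0.
ΣF_y = 0: P_y − 1400 = 0 → P_y = 1400 lb.
ΣM about P: M_P − 1400·14.7 = 0 → M_P = 20580 lb·ft.

P_x = 0, P_y = 1400 lb, M_P = 20580 lb·ft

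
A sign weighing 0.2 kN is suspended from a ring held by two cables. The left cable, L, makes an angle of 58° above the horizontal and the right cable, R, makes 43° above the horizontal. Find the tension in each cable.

T_L = 0.1490 kN, T_R = 0.1080 kN

ΣF_x = 0: −T_L·cos58° + T_R·cos43° = 0 → T_R = 0.724573·T_L.
ΣF_y = 0: T_L·sin58° + T_R·sin43° = 0.2.
Substitute: T_L·(0.848048 + 0.724573·0.681998) = 0.2 → T_L = 0.149008 ≈ 0.1490 kN.
Then T_R = 0.724573 × 0.149008 = 0.1080 kN.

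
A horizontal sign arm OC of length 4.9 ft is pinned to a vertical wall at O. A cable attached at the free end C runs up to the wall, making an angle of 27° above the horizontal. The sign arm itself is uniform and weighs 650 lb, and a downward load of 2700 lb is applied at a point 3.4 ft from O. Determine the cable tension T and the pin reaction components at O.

ΣM about O: T·sin27°·4.9 − 650·2.45 − 2700·3.4 = 0 → T = 10772.5/(4.9·0.45399) = 4842.55 ≈ 4843 lb.
ΣF_x = 0: O_x − T·cos27° = 0 → O_x = 4842.55 × 0.891007 = 4315 lb.
ΣF_y = 0: O_y + T·sin27° − 650 − 2700 = 0 → O_y = 3350 − 4842.55 × 0.45399 = 1152 lb.

T = 4843 lb, O_x = 4315 lb, O_y = 1152 lb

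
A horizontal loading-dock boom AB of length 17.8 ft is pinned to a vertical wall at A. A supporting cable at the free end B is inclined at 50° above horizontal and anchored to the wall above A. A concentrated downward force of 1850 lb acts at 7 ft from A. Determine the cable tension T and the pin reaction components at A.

ΣM about A: T·sin50°·17.8 − 1850·7 = 0 → T = 12950/(17.8·0.766044) = 949.721 ≈ 949.7 lb.
ΣF_x = 0: A_x − T·cos50° = 0 → A_x = 949.721 × 0.642788 = 610.5 lb.
ΣF_y = 0: A_y + T·sin50° − 1850 = 0 → A_y = 1850 − 949.721 × 0.766044 = 1122 lb.

T = 949.7 lb, A_x = 610.5 lb, A_y = 1122 lb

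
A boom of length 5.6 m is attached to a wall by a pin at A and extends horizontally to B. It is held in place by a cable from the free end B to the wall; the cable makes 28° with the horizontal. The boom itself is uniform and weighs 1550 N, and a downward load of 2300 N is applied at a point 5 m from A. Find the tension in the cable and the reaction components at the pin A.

T = 6025 N, A_x = 5320 N, A_y = 1021 N

ΣM about A: T·sin28°·5.6 − 1550·2.8 − 2300·5 = 0 → T = 15840/(5.6·0.469472) = 6025.01 ≈ 6025 N.
ΣF_x = 0: A_x − T·cos28° = 0 → A_x = 6025.01 × 0.882948 = 5320 N.
ΣF_y = 0: A_y + T·sin28° − 1550 − 2300 = 0 → A_y = 3850 − 6025.01 × 0.469472 = 1021 N.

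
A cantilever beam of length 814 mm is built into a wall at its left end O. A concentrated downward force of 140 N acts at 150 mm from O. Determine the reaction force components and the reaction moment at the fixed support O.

ΣF_x = 0: O_x = 0.
ΣF_y = 0: O_y − 140 = 0 → O_y = 140.0 N.
ΣM about O: M_O − 140·150 = 0 → M_O = 21000 N·mm.

O_x = 0, O_y = 140.0 N, M_O = 21000 N·mm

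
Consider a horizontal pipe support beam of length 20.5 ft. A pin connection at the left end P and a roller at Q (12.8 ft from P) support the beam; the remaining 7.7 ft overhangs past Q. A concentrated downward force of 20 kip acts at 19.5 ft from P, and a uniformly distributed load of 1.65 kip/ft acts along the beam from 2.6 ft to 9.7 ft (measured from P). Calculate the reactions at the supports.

Resultant of the distributed load: 1.65 × 7.1 = 11.715 kip at 6.15 ft from P.
ΣM about P: Q_y·12.8 − 20·19.5 − (1.65·7.1)·6.15 = 0 → Q_y = 462.04725/12.8 = 36.0974 ≈ 36.10 kip.
ΣF_y = 0: P_y + 36.0974 − 20 − 1.65·7.1 = 0 → P_y = -4.382 kip.
ΣF_x = 0: no horizontal applied forces, so P_x = 0.

P_x = 0, P_y = -4.382 kip, Q_y = 36.10 kip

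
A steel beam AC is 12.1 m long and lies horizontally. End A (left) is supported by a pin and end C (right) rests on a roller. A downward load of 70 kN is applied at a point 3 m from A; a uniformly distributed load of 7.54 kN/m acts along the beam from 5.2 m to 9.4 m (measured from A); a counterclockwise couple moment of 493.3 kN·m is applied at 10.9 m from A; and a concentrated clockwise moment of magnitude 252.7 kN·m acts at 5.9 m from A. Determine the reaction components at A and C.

A_x = 0, A_y = 85.09 kN, C_y = 16.58 kN

Resultant of the distributed load: 7.54 × 4.2 = 31.668 kN at 7.3 m from A.
ΣM about A: C_y·12.1 − 70·3 − (7.54·4.2)·7.3 + 493.3 − 252.7 = 0 → C_y = 200.5764/12.1 = 16.5766 ≈ 16.58 kN.
ΣF_y = 0: A_y + 16.5766 − 70 − 7.54·4.2 = 0 → A_y = 85.09 kN.
ΣF_x = 0: no horizontal applied forces, so A_x = 0.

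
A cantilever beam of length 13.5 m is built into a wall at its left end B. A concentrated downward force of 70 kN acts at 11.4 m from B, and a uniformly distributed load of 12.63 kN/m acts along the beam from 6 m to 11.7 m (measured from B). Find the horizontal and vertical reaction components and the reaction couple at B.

Resultant of the distributed load: 12.63 × 5.7 = 71.991 kN at 8.85 m from B.
ΣF_x = 0: B_x = 0.
ΣF_y = 0: B_y − 70 − 12.63·5.7 = 0 → B_y = 142.0 kN.
ΣM about B: M_B − 70·11.4 − (12.63·5.7)·8.85 = 0 → M_B = 1435 kN·m.

B_x = 0, B_y = 142.0 kN, M_B = 1435 kN·m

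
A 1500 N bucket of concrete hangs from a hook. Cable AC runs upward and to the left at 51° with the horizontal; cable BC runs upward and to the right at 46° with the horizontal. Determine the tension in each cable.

T_AC = 1050 N, T_BC = 951.1 N

ΣF_x = 0: −T_AC·cos51° + T_BC·cos46° = 0 → T_BC = 0.905942·T_AC.
ΣF_y = 0: T_AC·sin51° + T_BC·sin46° = 1500.
Substitute: T_AC·(0.777146 + 0.905942·0.71934) = 1500 → T_AC = 1049.81 ≈ 1050 N.
Then T_BC = 0.905942 × 1049.81 = 951.1 N.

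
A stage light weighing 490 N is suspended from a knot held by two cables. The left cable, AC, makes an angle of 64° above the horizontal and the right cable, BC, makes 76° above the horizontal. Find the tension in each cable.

ΣF_x = 0: −T_AC·cos64° + T_BC·cos76° = 0 → T_BC = 1.81204·T_AC.
ΣF_y = 0: T_AC·sin64° + T_BC·sin76° = 490.
Substitute: T_AC·(0.898794 + 1.81204·0.970296) = 490 → T_AC = 184.418 ≈ 184.4 N.
Then T_BC = 1.81204 × 184.418 = 334.2 N.

T_AC = 184.4 N, T_BC = 334.2 N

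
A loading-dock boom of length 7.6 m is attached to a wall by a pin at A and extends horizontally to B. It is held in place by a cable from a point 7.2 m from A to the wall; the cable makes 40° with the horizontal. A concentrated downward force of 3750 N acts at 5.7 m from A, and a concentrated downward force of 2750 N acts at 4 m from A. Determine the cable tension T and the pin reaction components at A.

ΣM about A: T·sin40°·7.2 − 3750·5.7 − 2750·4 = 0 → T = 32375/(7.2·0.642788) = 6995.35 ≈ 6995 N.
ΣF_x = 0: A_x − T·cos40° = 0 → A_x = 6995.35 × 0.766044 = 5359 N.
ΣF_y = 0: A_y + T·sin40° − 3750 − 2750 = 0 → A_y = 6500 − 6995.35 × 0.642788 = 2003 N.

T = 6995 N, A_x = 5359 N, A_y = 2003 N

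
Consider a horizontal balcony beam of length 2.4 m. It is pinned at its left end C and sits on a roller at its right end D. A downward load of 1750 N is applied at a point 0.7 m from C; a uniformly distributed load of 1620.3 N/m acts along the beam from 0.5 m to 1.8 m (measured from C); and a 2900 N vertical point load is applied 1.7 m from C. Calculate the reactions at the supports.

C_x = 0, C_y = 3182 N, D_y = 3574 N

Resultant of the distributed load: 1620.3 × 1.3 = 2106.39 N at 1.15 m from C.
ΣM about C: D_y·2.4 − 1750·0.7 − (1620.3·1.3)·1.15 − 2900·1.7 = 0 → D_y = 8577.3485/2.4 = 3573.9 ≈ 3574 N.
ΣF_y = 0: C_y + 3573.9 − 1750 − 1620.3·1.3 − 2900 = 0 → C_y = 3182 N.
ΣF_x = 0: no horizontal applied forces, so C_x = 0.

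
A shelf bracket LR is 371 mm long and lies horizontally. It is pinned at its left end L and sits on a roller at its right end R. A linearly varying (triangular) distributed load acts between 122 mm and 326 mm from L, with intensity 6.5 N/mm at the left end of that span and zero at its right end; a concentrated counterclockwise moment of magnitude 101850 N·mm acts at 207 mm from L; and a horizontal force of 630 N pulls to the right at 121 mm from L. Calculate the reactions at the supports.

L_x = -630.0 N, L_y = 598.0 N, R_y = 65.01 N

Resultant of the triangular load: ½ × 6.5 × 204 = 663 N, acting at 190 mm from L (one-third of the span from the peak).
Moments about L: R_y·371 − (½·6.5·204)·190 + 101850 = 0 → R_y = 24120/371 = 65.0135 ≈ 65.01 N.
ΣF_y = 0: L_y + 65.0135 − ½·6.5·204 = 0 → L_y = 598.0 N.
ΣF_x = 0: L_x + 630 = 0 → L_x = -630.0 N.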